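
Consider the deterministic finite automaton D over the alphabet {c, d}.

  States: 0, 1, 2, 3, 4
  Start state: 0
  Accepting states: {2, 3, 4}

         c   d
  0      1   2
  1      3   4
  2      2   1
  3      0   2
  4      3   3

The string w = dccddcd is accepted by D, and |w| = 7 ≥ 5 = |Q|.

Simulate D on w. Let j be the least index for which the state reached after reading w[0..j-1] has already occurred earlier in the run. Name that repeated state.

Run of D on w = d c c d d c d:
  step 0: 0  (start)
  step 1: 2  (read d: 0→2)
  step 2: 2  (read c: 2→2)   ← first repeat (2 seen earlier)
  step 3: 2  (read c: 2→2)
  step 4: 1  (read d: 2→1)
  step 5: 4  (read d: 1→4)
  step 6: 3  (read c: 4→3)
  step 7: 2  (read d: 3→2)

The earliest repeat is at step j = 2: D is in 2, which it already visited at step i = 1.
With |Q| = 5, pigeonhole forces a state repeat no later than step 5; the substring read between the first and second visits to that state can be pumped.

2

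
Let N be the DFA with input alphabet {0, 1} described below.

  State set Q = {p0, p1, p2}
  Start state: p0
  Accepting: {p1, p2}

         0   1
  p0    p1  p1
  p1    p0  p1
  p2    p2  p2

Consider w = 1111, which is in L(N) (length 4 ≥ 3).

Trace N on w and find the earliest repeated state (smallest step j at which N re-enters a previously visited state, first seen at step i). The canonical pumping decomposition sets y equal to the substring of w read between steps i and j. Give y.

1

Run of N on w = 1 1 1 1:
  step 0: p0  (start)
  step 1: p1  (read 1: p0→p1)
  step 2: p1  (read 1: p1→p1)   ← first repeat (p1 seen earlier)
  step 3: p1  (read 1: p1→p1)
  step 4: p1  (read 1: p1→p1)

So i = 1, j = 2, giving x = w[0:1] = 1, y = w[1:2] = 1, z = w[2:4] = 11.
Check: |xy| = 2 ≤ 3 and |y| = 1 ≥ 1. Reading y takes N from p1 back to p1, so every xyⁱz is accepted.
Pumping length from the standard proof: p = 3 (the number of states). The repeated state found above gives |xy| = j ≤ 3 and |y| = j − i ≥ 1.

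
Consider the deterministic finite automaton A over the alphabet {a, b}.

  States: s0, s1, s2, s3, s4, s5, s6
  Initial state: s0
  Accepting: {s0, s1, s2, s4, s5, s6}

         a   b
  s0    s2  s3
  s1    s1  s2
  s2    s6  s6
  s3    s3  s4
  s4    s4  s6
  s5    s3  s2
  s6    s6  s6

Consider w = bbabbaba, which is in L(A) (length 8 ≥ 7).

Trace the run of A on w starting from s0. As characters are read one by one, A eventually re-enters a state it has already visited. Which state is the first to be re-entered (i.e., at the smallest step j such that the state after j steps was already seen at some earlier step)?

s4

Run of A on w = b b a b b a b a:
  step 0: s0  (start)
  step 1: s3  (read b: s0→s3)
  step 2: s4  (read b: s3→s4)
  step 3: s4  (read a: s4→s4)   ← first repeat (s4 seen earlier)
  step 4: s6  (read b: s4→s6)
  step 5: s6  (read b: s6→s6)
  step 6: s6  (read a: s6→s6)
  step 7: s6  (read b: s6→s6)
  step 8: s6  (read a: s6→s6)

The earliest repeat is at step j = 3: A is in s4, which it already visited at step i = 2.
Since A has 7 states, any run of length ≥ 7 visits 7+1 states, so by pigeonhole some state repeats within the first 7 steps — that repeat gives the pumpable loop.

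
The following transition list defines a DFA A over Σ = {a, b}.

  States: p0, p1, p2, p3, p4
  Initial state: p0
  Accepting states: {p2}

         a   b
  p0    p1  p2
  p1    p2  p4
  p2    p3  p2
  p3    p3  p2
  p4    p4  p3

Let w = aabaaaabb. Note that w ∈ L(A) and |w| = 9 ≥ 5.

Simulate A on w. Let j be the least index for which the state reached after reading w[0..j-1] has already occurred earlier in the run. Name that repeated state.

p2

State sequence: p0 -a-> p1 -a-> p2 -b-> p2 -a-> p3 -a-> p3 -a-> p3 -a-> p3 -b-> p2 -b-> p2
First repeat at step 3: p2 was already visited.

The earliest repeat is at step j = 3: A is in p2, which it already visited at step i = 2.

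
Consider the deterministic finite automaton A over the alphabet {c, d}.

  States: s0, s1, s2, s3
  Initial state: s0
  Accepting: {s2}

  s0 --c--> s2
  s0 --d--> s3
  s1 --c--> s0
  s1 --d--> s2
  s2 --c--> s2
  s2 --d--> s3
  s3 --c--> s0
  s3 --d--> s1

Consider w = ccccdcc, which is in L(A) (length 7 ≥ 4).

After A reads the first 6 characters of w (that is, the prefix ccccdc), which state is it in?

s0

Run of A on the first 6 characters of w = c c c c d c:
  step 0: s0  (start)
  step 1: s2  (read c: s0→s2)
  step 2: s2  (read c: s2→s2)
  step 3: s2  (read c: s2→s2)
  step 4: s2  (read c: s2→s2)
  step 5: s3  (read d: s2→s3)
  step 6: s0  (read c: s3→s0)

After reading 6 characters, A is in state s0.
(This kind of state-tracing is the core of the pumping-lemma construction: with 4 states, pigeonhole forces a repeat within the first 4 steps.)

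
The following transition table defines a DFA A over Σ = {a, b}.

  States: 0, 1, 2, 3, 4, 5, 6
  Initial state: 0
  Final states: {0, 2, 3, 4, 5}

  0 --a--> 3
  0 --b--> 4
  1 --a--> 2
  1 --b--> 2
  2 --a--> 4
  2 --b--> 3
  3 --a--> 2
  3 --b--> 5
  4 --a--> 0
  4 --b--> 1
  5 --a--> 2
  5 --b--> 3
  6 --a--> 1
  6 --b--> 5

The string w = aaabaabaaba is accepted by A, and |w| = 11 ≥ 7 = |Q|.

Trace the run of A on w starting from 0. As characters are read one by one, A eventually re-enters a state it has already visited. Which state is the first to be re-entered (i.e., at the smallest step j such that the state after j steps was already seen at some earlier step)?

2

Run of A on w = a a a b a a b a a b a:
  step 0: 0  (start)
  step 1: 3  (read a: 0→3)
  step 2: 2  (read a: 3→2)
  step 3: 4  (read a: 2→4)
  step 4: 1  (read b: 4→1)
  step 5: 2  (read a: 1→2)   ← first repeat (2 seen earlier)
  step 6: 4  (read a: 2→4)
  step 7: 1  (read b: 4→1)
  step 8: 2  (read a: 1→2)
  step 9: 4  (read a: 2→4)
  step 10: 1  (read b: 4→1)
  step 11: 2  (read a: 1→2)

The earliest repeat is at step j = 5: A is in 2, which it already visited at step i = 2.
With |Q| = 7, pigeonhole forces a state repeat no later than step 7; the substring read between the first and second visits to that state can be pumped.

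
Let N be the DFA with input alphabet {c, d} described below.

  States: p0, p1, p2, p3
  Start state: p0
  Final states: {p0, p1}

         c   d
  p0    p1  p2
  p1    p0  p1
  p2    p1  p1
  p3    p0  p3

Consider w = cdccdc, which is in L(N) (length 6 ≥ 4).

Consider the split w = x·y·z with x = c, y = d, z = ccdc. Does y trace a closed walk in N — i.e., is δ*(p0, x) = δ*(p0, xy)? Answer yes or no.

Run of N on the first 2 characters of w = c d:
  step 0: p0  (start)
  step 1: p1  (read c: p0→p1)
  step 2: p1  (read d: p1→p1)

After x (step 1): p1. After xy (step 2): p1.
They match, so y = d drives N around a cycle from p1 back to itself; pumping y any number of times keeps N in p1 before reading z, and xyⁱz ∈ L(N) for every i ≥ 0.

yes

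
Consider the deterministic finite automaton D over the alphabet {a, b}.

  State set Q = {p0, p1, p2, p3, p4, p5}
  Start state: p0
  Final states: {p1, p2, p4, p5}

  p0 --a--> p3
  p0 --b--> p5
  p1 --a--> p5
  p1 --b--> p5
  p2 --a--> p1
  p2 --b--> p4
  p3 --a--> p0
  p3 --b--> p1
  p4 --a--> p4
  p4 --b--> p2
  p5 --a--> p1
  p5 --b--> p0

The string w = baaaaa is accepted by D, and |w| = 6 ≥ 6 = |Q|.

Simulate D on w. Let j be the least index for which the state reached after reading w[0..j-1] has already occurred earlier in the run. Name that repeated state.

p5

Run of D on w = b a a a a a:
  step 0: p0  (start)
  step 1: p5  (read b: p0→p5)
  step 2: p1  (read a: p5→p1)
  step 3: p5  (read a: p1→p5)   ← first repeat (p5 seen earlier)
  step 4: p1  (read a: p5→p1)
  step 5: p5  (read a: p1→p5)
  step 6: p1  (read a: p5→p1)

The earliest repeat is at step j = 3: D is in p5, which it already visited at step i = 1.
The DFA has 6 states, so the proof of the pumping lemma guarantees a repeated state among the first 6+1 visited; the segment between the two visits is the pumpable y.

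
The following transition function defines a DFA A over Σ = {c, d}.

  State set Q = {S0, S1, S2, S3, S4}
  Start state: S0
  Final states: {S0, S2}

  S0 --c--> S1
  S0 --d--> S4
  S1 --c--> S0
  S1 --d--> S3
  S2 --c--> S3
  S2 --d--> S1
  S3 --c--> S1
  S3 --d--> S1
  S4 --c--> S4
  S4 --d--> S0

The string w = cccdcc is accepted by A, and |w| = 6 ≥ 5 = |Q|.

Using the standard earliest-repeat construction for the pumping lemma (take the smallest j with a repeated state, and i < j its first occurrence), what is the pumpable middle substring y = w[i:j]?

Run of A on w = c c c d c c:
  step 0: S0  (start)
  step 1: S1  (read c: S0→S1)
  step 2: S0  (read c: S1→S0)   ← first repeat (S0 seen earlier)
  step 3: S1  (read c: S0→S1)
  step 4: S3  (read d: S1→S3)
  step 5: S1  (read c: S3→S1)
  step 6: S0  (read c: S1→S0)

So i = 0, j = 2, giving x = w[0:0] = ε, y = w[0:2] = cc, z = w[2:6] = cdcc.
Check: |xy| = 2 ≤ 5 and |y| = 2 ≥ 1. Reading y takes A from S0 back to S0, so every xyⁱz is accepted.
The DFA has 5 states, so the proof of the pumping lemma guarantees a repeated state among the first 5+1 visited; the segment between the two visits is the pumpable y.

cc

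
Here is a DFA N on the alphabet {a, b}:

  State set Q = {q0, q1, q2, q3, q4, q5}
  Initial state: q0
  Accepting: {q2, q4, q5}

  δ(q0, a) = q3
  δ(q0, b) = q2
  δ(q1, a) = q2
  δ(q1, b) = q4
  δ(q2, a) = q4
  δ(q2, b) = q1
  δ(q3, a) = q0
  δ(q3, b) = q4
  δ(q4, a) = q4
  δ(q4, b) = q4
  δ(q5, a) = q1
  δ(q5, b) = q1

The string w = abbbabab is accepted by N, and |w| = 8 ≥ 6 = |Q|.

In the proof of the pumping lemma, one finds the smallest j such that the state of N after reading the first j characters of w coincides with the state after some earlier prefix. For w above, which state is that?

q4

Run of N on w = a b b b a b a b:
  step 0: q0  (start)
  step 1: q3  (read a: q0→q3)
  step 2: q4  (read b: q3→q4)
  step 3: q4  (read b: q4→q4)   ← first repeat (q4 seen earlier)
  step 4: q4  (read b: q4→q4)
  step 5: q4  (read a: q4→q4)
  step 6: q4  (read b: q4→q4)
  step 7: q4  (read a: q4→q4)
  step 8: q4  (read b: q4→q4)

The earliest repeat is at step j = 3: N is in q4, which it already visited at step i = 2.
Pumping length from the standard proof: p = 6 (the number of states). The repeated state found above gives |xy| = j ≤ 6 and |y| = j − i ≥ 1.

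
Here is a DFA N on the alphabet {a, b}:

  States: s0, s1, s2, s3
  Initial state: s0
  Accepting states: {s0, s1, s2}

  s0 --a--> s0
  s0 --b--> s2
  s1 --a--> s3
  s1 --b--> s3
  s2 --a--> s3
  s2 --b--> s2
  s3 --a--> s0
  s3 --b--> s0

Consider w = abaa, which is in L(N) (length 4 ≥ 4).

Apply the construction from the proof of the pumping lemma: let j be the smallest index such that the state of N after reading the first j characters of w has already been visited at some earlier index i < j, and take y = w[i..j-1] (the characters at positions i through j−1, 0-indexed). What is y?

a

Run of N on w = a b a a:
  step 0: s0  (start)
  step 1: s0  (read a: s0→s0)   ← first repeat (s0 seen earlier)
  step 2: s2  (read b: s0→s2)
  step 3: s3  (read a: s2→s3)
  step 4: s0  (read a: s3→s0)

So i = 0, j = 1, giving x = w[0:0] = ε, y = w[0:1] = a, z = w[1:4] = baa.
Check: |xy| = 1 ≤ 4 and |y| = 1 ≥ 1. Reading y takes N from s0 back to s0, so every xyⁱz is accepted.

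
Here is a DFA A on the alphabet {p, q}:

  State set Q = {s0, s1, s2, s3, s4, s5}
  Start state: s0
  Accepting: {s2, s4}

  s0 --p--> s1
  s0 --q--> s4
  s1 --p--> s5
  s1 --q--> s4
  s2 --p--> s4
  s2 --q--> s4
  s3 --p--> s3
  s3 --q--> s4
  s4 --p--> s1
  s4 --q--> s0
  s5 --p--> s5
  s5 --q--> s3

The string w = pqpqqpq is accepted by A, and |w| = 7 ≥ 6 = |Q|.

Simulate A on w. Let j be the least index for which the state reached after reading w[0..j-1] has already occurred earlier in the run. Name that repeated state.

Run of A on w = p q p q q p q:
  step 0: s0  (start)
  step 1: s1  (read p: s0→s1)
  step 2: s4  (read q: s1→s4)
  step 3: s1  (read p: s4→s1)   ← first repeat (s1 seen earlier)
  step 4: s4  (read q: s1→s4)
  step 5: s0  (read q: s4→s0)
  step 6: s1  (read p: s0→s1)
  step 7: s4  (read q: s1→s4)

The earliest repeat is at step j = 3: A is in s1, which it already visited at step i = 1.
Since A has 6 states, any run of length ≥ 6 visits 6+1 states, so by pigeonhole some state repeats within the first 6 steps — that repeat gives the pumpable loop.

s1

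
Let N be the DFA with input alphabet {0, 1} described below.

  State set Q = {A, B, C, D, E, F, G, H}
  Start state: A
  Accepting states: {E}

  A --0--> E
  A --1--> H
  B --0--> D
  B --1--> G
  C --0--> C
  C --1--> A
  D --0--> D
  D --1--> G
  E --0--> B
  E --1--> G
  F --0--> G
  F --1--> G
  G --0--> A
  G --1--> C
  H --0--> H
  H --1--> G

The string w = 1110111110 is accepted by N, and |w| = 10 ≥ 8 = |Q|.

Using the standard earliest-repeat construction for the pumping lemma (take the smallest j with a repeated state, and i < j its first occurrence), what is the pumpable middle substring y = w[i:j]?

0

State sequence: A -1-> H -1-> G -1-> C -0-> C -1-> A -1-> H -1-> G -1-> C -1-> A -0-> E
First repeat at step 4: C was already visited.

So i = 3, j = 4, giving x = w[0:3] = 111, y = w[3:4] = 0, z = w[4:10] = 111110.
Check: |xy| = 4 ≤ 8 and |y| = 1 ≥ 1. Reading y takes N from C back to C, so every xyⁱz is accepted.
With |Q| = 8, pigeonhole forces a state repeat no later than step 8; the substring read between the first and second visits to that state can be pumped.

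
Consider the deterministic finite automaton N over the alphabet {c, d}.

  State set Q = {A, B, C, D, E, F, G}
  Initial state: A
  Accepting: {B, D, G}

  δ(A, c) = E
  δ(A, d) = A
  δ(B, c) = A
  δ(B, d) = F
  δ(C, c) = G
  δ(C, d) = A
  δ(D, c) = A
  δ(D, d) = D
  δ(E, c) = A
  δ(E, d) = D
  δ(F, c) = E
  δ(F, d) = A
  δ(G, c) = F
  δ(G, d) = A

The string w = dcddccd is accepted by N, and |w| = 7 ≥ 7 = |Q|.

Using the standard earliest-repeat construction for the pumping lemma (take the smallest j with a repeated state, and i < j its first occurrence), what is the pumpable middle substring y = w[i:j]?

d

Run of N on w = d c d d c c d:
  step 0: A  (start)
  step 1: A  (read d: A→A)   ← first repeat (A seen earlier)
  step 2: E  (read c: A→E)
  step 3: D  (read d: E→D)
  step 4: D  (read d: D→D)
  step 5: A  (read c: D→A)
  step 6: E  (read c: A→E)
  step 7: D  (read d: E→D)

So i = 0, j = 1, giving x = w[0:0] = ε, y = w[0:1] = d, z = w[1:7] = cddccd.
Check: |xy| = 1 ≤ 7 and |y| = 1 ≥ 1. Reading y takes N from A back to A, so every xyⁱz is accepted.
The DFA has 7 states, so the proof of the pumping lemma guarantees a repeated state among the first 7+1 visited; the segment between the two visits is the pumpable y.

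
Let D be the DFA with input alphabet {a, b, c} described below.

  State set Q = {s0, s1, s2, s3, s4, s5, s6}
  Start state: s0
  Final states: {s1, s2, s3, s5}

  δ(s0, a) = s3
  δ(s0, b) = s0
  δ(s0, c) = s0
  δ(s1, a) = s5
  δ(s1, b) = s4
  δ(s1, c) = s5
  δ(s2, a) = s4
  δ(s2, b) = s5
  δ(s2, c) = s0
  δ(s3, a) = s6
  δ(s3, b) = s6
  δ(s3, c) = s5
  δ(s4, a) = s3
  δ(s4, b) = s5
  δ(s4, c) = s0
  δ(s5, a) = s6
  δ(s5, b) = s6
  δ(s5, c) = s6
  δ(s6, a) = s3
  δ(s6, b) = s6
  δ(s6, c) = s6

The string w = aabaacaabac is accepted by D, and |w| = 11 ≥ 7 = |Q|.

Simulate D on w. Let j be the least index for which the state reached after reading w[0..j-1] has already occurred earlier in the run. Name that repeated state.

Run of D on w = a a b a a c a a b a c:
  step 0: s0  (start)
  step 1: s3  (read a: s0→s3)
  step 2: s6  (read a: s3→s6)
  step 3: s6  (read b: s6→s6)   ← first repeat (s6 seen earlier)
  step 4: s3  (read a: s6→s3)
  step 5: s6  (read a: s3→s6)
  step 6: s6  (read c: s6→s6)
  step 7: s3  (read a: s6→s3)
  step 8: s6  (read a: s3→s6)
  step 9: s6  (read b: s6→s6)
  step 10: s3  (read a: s6→s3)
  step 11: s5  (read c: s3→s5)

The earliest repeat is at step j = 3: D is in s6, which it already visited at step i = 2.

s6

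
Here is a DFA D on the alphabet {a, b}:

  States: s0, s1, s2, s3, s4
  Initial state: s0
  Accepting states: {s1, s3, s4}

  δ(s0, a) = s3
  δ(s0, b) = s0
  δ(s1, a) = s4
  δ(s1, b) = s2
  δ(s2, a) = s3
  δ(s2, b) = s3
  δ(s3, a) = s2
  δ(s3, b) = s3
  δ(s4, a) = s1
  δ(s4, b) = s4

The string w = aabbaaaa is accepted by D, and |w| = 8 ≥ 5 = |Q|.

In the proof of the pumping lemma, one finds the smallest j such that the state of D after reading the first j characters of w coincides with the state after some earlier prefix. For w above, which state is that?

State sequence: s0 -a-> s3 -a-> s2 -b-> s3 -b-> s3 -a-> s2 -a-> s3 -a-> s2 -a-> s3
First repeat at step 3: s3 was already visited.

The earliest repeat is at step j = 3: D is in s3, which it already visited at step i = 1.

s3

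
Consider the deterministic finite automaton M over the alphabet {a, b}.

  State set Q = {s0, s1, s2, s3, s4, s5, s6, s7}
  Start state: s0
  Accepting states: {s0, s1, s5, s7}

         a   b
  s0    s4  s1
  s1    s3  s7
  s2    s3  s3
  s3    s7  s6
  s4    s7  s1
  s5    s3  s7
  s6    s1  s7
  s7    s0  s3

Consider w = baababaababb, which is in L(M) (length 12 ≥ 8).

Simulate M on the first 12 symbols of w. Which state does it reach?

Run of M on the first 12 characters of w = b a a b a b a a b a b b:
  step 0: s0  (start)
  step 1: s1  (read b: s0→s1)
  step 2: s3  (read a: s1→s3)
  step 3: s7  (read a: s3→s7)
  step 4: s3  (read b: s7→s3)
  step 5: s7  (read a: s3→s7)
  step 6: s3  (read b: s7→s3)
  step 7: s7  (read a: s3→s7)
  step 8: s0  (read a: s7→s0)
  step 9: s1  (read b: s0→s1)
  step 10: s3  (read a: s1→s3)
  step 11: s6  (read b: s3→s6)
  step 12: s7  (read b: s6→s7)

After reading 12 characters, M is in state s7.

s7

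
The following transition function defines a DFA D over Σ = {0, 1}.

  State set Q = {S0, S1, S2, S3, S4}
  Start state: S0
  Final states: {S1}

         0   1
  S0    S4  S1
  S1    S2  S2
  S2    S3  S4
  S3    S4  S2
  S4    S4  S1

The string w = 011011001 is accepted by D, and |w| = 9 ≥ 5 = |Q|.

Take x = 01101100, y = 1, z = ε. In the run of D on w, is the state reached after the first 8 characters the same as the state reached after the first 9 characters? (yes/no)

State sequence: S0 -0-> S4 -1-> S1 -1-> S2 -0-> S3 -1-> S2 -1-> S4 -0-> S4 -0-> S4 -1-> S1

After x (step 8): S4. After xy (step 9): S1.
They differ (S4 ≠ S1), so y is not a cycle from the state after x; this split is not the one the pumping-lemma construction produces, and pumping y need not keep the string in L(D).

no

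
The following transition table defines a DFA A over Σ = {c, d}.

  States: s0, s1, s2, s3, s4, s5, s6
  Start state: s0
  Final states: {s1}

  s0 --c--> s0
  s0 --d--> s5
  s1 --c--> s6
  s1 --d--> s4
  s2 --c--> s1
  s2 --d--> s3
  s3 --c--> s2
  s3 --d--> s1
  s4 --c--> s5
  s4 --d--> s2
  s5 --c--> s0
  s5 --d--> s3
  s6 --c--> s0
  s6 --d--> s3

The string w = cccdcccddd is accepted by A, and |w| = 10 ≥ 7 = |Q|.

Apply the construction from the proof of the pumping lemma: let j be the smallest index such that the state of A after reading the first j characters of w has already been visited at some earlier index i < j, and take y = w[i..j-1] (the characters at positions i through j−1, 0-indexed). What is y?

Run of A on w = c c c d c c c d d d:
  step 0: s0  (start)
  step 1: s0  (read c: s0→s0)   ← first repeat (s0 seen earlier)
  step 2: s0  (read c: s0→s0)
  step 3: s0  (read c: s0→s0)
  step 4: s5  (read d: s0→s5)
  step 5: s0  (read c: s5→s0)
  step 6: s0  (read c: s0→s0)
  step 7: s0  (read c: s0→s0)
  step 8: s5  (read d: s0→s5)
  step 9: s3  (read d: s5→s3)
  step 10: s1  (read d: s3→s1)

So i = 0, j = 1, giving x = w[0:0] = ε, y = w[0:1] = c, z = w[1:10] = ccdcccddd.
Check: |xy| = 1 ≤ 7 and |y| = 1 ≥ 1. Reading y takes A from s0 back to s0, so every xyⁱz is accepted.
Pumping length from the standard proof: p = 7 (the number of states). The repeated state found above gives |xy| = j ≤ 7 and |y| = j − i ≥ 1.

c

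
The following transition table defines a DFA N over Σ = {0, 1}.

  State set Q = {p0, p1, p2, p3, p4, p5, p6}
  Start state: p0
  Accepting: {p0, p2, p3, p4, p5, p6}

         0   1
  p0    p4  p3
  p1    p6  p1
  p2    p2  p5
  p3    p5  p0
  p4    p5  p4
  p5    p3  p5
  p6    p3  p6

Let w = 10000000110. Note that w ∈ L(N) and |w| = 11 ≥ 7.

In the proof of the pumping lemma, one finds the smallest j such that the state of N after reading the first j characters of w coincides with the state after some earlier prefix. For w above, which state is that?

Run of N on w = 1 0 0 0 0 0 0 0 1 1 0:
  step 0: p0  (start)
  step 1: p3  (read 1: p0→p3)
  step 2: p5  (read 0: p3→p5)
  step 3: p3  (read 0: p5→p3)   ← first repeat (p3 seen earlier)
  step 4: p5  (read 0: p3→p5)
  step 5: p3  (read 0: p5→p3)
  step 6: p5  (read 0: p3→p5)
  step 7: p3  (read 0: p5→p3)
  step 8: p5  (read 0: p3→p5)
  step 9: p5  (read 1: p5→p5)
  step 10: p5  (read 1: p5→p5)
  step 11: p3  (read 0: p5→p3)

The earliest repeat is at step j = 3: N is in p3, which it already visited at step i = 1.
The DFA has 7 states, so the proof of the pumping lemma guarantees a repeated state among the first 7+1 visited; the segment between the two visits is the pumpable y.

p3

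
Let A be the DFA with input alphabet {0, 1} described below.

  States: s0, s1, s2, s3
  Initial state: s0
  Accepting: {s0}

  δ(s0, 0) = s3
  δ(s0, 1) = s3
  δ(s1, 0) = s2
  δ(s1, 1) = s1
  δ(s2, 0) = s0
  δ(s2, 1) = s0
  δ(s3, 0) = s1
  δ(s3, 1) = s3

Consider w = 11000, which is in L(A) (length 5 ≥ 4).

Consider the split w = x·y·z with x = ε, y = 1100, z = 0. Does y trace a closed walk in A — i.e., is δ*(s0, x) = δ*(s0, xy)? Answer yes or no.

Run of A on the first 4 characters of w = 1 1 0 0:
  step 0: s0  (start)
  step 1: s3  (read 1: s0→s3)
  step 2: s3  (read 1: s3→s3)
  step 3: s1  (read 0: s3→s1)
  step 4: s2  (read 0: s1→s2)

After x (step 0): s0. After xy (step 4): s2.
They differ (s0 ≠ s2), so y is not a cycle from the state after x; this split is not the one the pumping-lemma construction produces, and pumping y need not keep the string in L(A).

no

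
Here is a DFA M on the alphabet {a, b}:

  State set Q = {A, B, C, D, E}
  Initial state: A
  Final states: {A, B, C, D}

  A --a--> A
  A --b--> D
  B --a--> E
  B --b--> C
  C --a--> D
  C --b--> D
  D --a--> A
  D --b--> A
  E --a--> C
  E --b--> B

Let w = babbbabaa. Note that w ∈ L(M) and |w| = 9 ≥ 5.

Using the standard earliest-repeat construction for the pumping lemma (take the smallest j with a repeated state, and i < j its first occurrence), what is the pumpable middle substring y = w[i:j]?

State sequence: A -b-> D -a-> A -b-> D -b-> A -b-> D -a-> A -b-> D -a-> A -a-> A
First repeat at step 2: A was already visited.

So i = 0, j = 2, giving x = w[0:0] = ε, y = w[0:2] = ba, z = w[2:9] = bbbabaa.
Check: |xy| = 2 ≤ 5 and |y| = 2 ≥ 1. Reading y takes M from A back to A, so every xyⁱz is accepted.
The DFA has 5 states, so the proof of the pumping lemma guarantees a repeated state among the first 5+1 visited; the segment between the two visits is the pumpable y.

ba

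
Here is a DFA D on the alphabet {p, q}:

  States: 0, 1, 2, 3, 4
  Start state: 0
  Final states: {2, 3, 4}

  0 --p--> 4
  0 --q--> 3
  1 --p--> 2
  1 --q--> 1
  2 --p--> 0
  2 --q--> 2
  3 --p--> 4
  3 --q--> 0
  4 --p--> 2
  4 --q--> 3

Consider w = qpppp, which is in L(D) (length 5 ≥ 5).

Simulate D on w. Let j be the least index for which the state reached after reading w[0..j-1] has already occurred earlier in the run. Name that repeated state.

0

State sequence: 0 -q-> 3 -p-> 4 -p-> 2 -p-> 0 -p-> 4
First repeat at step 4: 0 was already visited.

The earliest repeat is at step j = 4: D is in 0, which it already visited at step i = 0.
Since D has 5 states, any run of length ≥ 5 visits 5+1 states, so by pigeonhole some state repeats within the first 5 steps — that repeat gives the pumpable loop.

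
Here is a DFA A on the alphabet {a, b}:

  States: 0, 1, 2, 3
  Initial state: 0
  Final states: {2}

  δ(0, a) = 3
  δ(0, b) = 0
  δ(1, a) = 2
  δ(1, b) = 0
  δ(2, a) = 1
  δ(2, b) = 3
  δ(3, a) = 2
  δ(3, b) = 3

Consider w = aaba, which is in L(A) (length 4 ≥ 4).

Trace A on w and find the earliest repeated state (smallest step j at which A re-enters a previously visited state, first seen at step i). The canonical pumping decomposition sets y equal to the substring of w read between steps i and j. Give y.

ab

State sequence: 0 -a-> 3 -a-> 2 -b-> 3 -a-> 2
First repeat at step 3: 3 was already visited.

So i = 1, j = 3, giving x = w[0:1] = a, y = w[1:3] = ab, z = w[3:4] = a.
Check: |xy| = 3 ≤ 4 and |y| = 2 ≥ 1. Reading y takes A from 3 back to 3, so every xyⁱz is accepted.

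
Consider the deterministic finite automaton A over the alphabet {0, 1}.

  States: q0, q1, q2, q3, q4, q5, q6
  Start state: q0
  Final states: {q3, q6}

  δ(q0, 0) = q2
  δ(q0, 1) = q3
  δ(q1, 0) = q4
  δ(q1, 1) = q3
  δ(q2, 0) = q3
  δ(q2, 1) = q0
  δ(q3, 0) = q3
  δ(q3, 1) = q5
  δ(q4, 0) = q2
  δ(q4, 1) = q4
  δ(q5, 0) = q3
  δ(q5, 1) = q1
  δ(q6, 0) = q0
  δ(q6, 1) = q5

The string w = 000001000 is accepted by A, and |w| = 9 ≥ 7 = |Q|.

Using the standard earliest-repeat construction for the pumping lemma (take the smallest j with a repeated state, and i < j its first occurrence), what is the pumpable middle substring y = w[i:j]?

0

Run of A on w = 0 0 0 0 0 1 0 0 0:
  step 0: q0  (start)
  step 1: q2  (read 0: q0→q2)
  step 2: q3  (read 0: q2→q3)
  step 3: q3  (read 0: q3→q3)   ← first repeat (q3 seen earlier)
  step 4: q3  (read 0: q3→q3)
  step 5: q3  (read 0: q3→q3)
  step 6: q5  (read 1: q3→q5)
  step 7: q3  (read 0: q5→q3)
  step 8: q3  (read 0: q3→q3)
  step 9: q3  (read 0: q3→q3)

So i = 2, j = 3, giving x = w[0:2] = 00, y = w[2:3] = 0, z = w[3:9] = 001000.
Check: |xy| = 3 ≤ 7 and |y| = 1 ≥ 1. Reading y takes A from q3 back to q3, so every xyⁱz is accepted.
The DFA has 7 states, so the proof of the pumping lemma guarantees a repeated state among the first 7+1 visited; the segment between the two visits is the pumpable y.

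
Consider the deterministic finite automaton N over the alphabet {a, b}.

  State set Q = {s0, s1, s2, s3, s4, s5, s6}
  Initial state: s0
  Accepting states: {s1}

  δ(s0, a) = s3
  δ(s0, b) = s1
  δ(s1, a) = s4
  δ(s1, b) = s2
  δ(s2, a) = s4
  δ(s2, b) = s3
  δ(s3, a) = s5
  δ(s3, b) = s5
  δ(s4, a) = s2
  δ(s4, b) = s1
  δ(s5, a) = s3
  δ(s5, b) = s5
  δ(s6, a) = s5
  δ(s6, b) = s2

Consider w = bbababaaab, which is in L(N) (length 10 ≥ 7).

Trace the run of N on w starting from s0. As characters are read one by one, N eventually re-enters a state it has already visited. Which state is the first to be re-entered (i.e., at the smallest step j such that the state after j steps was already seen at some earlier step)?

Run of N on w = b b a b a b a a a b:
  step 0: s0  (start)
  step 1: s1  (read b: s0→s1)
  step 2: s2  (read b: s1→s2)
  step 3: s4  (read a: s2→s4)
  step 4: s1  (read b: s4→s1)   ← first repeat (s1 seen earlier)
  step 5: s4  (read a: s1→s4)
  step 6: s1  (read b: s4→s1)
  step 7: s4  (read a: s1→s4)
  step 8: s2  (read a: s4→s2)
  step 9: s4  (read a: s2→s4)
  step 10: s1  (read b: s4→s1)

The earliest repeat is at step j = 4: N is in s1, which it already visited at step i = 1.
The DFA has 7 states, so the proof of the pumping lemma guarantees a repeated state among the first 7+1 visited; the segment between the two visits is the pumpable y.

s1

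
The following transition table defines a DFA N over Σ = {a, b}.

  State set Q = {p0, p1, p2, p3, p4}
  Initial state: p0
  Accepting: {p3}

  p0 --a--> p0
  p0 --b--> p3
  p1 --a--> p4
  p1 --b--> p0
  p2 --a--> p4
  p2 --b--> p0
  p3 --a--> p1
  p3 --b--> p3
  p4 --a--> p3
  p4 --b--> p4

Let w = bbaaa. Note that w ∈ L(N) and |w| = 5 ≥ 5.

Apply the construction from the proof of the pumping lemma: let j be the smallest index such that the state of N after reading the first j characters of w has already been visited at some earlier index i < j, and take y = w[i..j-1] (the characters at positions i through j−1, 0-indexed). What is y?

Run of N on w = b b a a a:
  step 0: p0  (start)
  step 1: p3  (read b: p0→p3)
  step 2: p3  (read b: p3→p3)   ← first repeat (p3 seen earlier)
  step 3: p1  (read a: p3→p1)
  step 4: p4  (read a: p1→p4)
  step 5: p3  (read a: p4→p3)

So i = 1, j = 2, giving x = w[0:1] = b, y = w[1:2] = b, z = w[2:5] = aaa.
Check: |xy| = 2 ≤ 5 and |y| = 1 ≥ 1. Reading y takes N from p3 back to p3, so every xyⁱz is accepted.
The DFA has 5 states, so the proof of the pumping lemma guarantees a repeated state among the first 5+1 visited; the segment between the two visits is the pumpable y.

b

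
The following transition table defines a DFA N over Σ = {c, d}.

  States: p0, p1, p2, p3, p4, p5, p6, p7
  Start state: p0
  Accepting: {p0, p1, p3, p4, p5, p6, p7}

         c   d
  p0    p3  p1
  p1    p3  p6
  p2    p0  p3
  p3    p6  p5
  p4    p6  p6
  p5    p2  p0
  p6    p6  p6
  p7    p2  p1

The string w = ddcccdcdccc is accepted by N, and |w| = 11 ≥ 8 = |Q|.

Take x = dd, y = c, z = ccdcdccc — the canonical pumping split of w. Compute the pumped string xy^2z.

xy^2z = dd·c·c·ccdcdccc = ddccccdcdccc.
Reading y = c takes N from p6 back to p6, so after x·y·y the machine is still in p6, and z then leads to the accepting state p6. Hence ddccccdcdccc ∈ L(N).

ddccccdcdccc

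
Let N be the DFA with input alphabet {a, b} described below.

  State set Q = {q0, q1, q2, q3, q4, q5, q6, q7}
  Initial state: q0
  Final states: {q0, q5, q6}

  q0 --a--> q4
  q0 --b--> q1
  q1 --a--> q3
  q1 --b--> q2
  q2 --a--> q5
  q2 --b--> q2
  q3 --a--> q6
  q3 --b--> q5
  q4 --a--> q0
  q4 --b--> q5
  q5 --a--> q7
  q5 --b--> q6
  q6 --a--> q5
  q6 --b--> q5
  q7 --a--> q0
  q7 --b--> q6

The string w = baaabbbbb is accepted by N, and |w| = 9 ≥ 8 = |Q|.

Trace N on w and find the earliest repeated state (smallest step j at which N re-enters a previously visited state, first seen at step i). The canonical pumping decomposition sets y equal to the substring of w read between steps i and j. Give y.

State sequence: q0 -b-> q1 -a-> q3 -a-> q6 -a-> q5 -b-> q6 -b-> q5 -b-> q6 -b-> q5 -b-> q6
First repeat at step 5: q6 was already visited.

So i = 3, j = 5, giving x = w[0:3] = baa, y = w[3:5] = ab, z = w[5:9] = bbbb.
Check: |xy| = 5 ≤ 8 and |y| = 2 ≥ 1. Reading y takes N from q6 back to q6, so every xyⁱz is accepted.
Pumping length from the standard proof: p = 8 (the number of states). The repeated state found above gives |xy| = j ≤ 8 and |y| = j − i ≥ 1.

ab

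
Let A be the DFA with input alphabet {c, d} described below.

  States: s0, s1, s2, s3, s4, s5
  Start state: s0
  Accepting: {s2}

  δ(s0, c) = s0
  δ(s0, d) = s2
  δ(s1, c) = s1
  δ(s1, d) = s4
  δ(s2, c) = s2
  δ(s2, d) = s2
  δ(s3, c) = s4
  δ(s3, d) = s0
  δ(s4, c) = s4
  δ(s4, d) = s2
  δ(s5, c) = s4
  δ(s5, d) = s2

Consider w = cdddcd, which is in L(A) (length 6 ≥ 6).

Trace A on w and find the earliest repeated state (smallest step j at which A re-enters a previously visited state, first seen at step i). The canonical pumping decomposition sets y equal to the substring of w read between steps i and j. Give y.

State sequence: s0 -c-> s0 -d-> s2 -d-> s2 -d-> s2 -c-> s2 -d-> s2
First repeat at step 1: s0 was already visited.

So i = 0, j = 1, giving x = w[0:0] = ε, y = w[0:1] = c, z = w[1:6] = dddcd.
Check: |xy| = 1 ≤ 6 and |y| = 1 ≥ 1. Reading y takes A from s0 back to s0, so every xyⁱz is accepted.
Since A has 6 states, any run of length ≥ 6 visits 6+1 states, so by pigeonhole some state repeats within the first 6 steps — that repeat gives the pumpable loop.

c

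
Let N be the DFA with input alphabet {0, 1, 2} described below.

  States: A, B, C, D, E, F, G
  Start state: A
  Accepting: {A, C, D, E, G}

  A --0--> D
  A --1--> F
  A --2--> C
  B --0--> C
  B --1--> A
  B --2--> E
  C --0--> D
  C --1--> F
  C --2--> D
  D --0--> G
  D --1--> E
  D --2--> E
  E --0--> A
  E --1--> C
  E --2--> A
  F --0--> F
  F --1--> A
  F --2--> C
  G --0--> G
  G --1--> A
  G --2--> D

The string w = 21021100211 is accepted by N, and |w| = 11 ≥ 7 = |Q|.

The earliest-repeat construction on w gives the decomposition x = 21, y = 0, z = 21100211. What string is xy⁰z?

xy⁰z = xz = 21·21100211 = 2121100211.
Reading y = 0 takes N from F back to F, so after x the machine is still in F, and z then leads to the accepting state C. Hence 2121100211 ∈ L(N).

2121100211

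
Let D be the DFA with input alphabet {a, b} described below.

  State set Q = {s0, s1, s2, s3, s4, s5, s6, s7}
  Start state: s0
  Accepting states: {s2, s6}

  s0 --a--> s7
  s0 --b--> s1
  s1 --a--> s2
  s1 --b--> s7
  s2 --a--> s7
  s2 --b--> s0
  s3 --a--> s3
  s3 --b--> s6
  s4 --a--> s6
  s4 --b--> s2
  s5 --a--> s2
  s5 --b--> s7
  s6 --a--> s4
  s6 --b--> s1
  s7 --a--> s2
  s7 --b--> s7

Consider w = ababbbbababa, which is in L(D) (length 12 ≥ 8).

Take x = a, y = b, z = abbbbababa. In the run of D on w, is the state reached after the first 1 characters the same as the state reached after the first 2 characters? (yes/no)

yes

State sequence: s0 -a-> s7 -b-> s7

After x (step 1): s7. After xy (step 2): s7.
They match, so y = b drives D around a cycle from s7 back to itself; pumping y any number of times keeps D in s7 before reading z, and xyⁱz ∈ L(D) for every i ≥ 0.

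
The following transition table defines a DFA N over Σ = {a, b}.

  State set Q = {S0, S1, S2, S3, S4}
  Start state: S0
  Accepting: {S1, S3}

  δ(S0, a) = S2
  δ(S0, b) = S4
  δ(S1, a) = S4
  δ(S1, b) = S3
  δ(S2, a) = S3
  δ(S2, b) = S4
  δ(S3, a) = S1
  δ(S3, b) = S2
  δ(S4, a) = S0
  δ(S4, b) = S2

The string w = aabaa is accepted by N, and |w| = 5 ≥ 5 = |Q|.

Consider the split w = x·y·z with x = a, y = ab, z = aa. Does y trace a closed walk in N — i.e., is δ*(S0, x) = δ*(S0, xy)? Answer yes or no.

yes

State sequence: S0 -a-> S2 -a-> S3 -b-> S2

After x (step 1): S2. After xy (step 3): S2.
They match, so y = ab drives N around a cycle from S2 back to itself; pumping y any number of times keeps N in S2 before reading z, and xyⁱz ∈ L(N) for every i ≥ 0.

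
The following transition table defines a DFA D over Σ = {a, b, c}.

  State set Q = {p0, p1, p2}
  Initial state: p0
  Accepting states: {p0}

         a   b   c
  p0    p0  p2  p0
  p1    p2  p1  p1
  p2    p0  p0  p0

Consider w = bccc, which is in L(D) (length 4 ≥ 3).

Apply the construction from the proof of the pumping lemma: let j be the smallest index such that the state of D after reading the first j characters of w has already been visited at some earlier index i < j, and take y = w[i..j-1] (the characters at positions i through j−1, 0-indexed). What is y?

Run of D on w = b c c c:
  step 0: p0  (start)
  step 1: p2  (read b: p0→p2)
  step 2: p0  (read c: p2→p0)   ← first repeat (p0 seen earlier)
  step 3: p0  (read c: p0→p0)
  step 4: p0  (read c: p0→p0)

So i = 0, j = 2, giving x = w[0:0] = ε, y = w[0:2] = bc, z = w[2:4] = cc.
Check: |xy| = 2 ≤ 3 and |y| = 2 ≥ 1. Reading y takes D from p0 back to p0, so every xyⁱz is accepted.

bc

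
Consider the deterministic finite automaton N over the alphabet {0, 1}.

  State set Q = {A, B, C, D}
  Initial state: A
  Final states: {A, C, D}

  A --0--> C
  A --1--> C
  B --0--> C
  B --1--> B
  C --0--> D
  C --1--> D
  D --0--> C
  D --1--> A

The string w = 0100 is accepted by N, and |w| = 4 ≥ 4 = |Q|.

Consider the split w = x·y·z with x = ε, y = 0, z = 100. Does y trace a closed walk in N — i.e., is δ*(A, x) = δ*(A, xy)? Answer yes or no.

no

Run of N on the first 1 characters of w = 0:
  step 0: A  (start)
  step 1: C  (read 0: A→C)

After x (step 0): A. After xy (step 1): C.
They differ (A ≠ C), so y is not a cycle from the state after x; this split is not the one the pumping-lemma construction produces, and pumping y need not keep the string in L(N).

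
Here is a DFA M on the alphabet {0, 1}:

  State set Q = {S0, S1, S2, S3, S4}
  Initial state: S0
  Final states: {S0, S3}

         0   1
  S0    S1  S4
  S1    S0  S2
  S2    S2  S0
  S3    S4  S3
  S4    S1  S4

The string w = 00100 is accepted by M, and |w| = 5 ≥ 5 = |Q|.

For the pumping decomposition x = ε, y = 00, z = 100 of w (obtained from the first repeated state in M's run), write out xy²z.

0000100

xy^2z = ε·00·00·100 = 0000100.
Reading y = 00 takes M from S0 back to S0, so after x·y·y the machine is still in S0, and z then leads to the accepting state S0. Hence 0000100 ∈ L(M).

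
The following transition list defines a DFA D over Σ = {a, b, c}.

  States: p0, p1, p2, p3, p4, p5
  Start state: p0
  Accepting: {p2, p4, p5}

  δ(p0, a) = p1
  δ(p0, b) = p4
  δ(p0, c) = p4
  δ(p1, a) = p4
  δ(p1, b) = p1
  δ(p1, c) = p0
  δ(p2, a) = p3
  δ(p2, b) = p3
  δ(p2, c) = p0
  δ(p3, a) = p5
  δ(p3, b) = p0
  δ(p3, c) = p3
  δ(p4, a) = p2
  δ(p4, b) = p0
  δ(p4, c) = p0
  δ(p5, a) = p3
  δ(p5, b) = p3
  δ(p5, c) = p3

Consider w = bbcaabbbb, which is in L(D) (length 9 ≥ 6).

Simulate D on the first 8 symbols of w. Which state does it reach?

Run of D on the first 8 characters of w = b b c a a b b b:
  step 0: p0  (start)
  step 1: p4  (read b: p0→p4)
  step 2: p0  (read b: p4→p0)
  step 3: p4  (read c: p0→p4)
  step 4: p2  (read a: p4→p2)
  step 5: p3  (read a: p2→p3)
  step 6: p0  (read b: p3→p0)
  step 7: p4  (read b: p0→p4)
  step 8: p0  (read b: p4→p0)

After reading 8 characters, D is in state p0.
(This kind of state-tracing is the core of the pumping-lemma construction: with 6 states, pigeonhole forces a repeat within the first 6 steps.)

p0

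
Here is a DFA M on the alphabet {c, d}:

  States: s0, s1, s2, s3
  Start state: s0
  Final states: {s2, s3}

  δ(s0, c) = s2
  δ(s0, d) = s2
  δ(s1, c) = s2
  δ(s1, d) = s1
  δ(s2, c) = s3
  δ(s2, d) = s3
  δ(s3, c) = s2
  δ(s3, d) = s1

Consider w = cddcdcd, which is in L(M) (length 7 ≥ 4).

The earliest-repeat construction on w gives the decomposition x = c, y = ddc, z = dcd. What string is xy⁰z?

cdcd

xy⁰z = xz = c·dcd = cdcd.
Reading y = ddc takes M from s2 back to s2, so after x the machine is still in s2, and z then leads to the accepting state s3. Hence cdcd ∈ L(M).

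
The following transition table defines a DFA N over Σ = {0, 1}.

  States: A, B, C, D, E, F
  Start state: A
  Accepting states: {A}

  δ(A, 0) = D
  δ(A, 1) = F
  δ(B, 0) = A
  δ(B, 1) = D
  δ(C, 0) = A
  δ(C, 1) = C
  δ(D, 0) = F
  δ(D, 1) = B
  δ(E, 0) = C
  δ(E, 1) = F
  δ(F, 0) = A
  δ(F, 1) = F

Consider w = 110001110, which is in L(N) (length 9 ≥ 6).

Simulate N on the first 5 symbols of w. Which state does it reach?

F

Run of N on the first 5 characters of w = 1 1 0 0 0:
  step 0: A  (start)
  step 1: F  (read 1: A→F)
  step 2: F  (read 1: F→F)
  step 3: A  (read 0: F→A)
  step 4: D  (read 0: A→D)
  step 5: F  (read 0: D→F)

After reading 5 characters, N is in state F.
(This kind of state-tracing is the core of the pumping-lemma construction: with 6 states, pigeonhole forces a repeat within the first 6 steps.)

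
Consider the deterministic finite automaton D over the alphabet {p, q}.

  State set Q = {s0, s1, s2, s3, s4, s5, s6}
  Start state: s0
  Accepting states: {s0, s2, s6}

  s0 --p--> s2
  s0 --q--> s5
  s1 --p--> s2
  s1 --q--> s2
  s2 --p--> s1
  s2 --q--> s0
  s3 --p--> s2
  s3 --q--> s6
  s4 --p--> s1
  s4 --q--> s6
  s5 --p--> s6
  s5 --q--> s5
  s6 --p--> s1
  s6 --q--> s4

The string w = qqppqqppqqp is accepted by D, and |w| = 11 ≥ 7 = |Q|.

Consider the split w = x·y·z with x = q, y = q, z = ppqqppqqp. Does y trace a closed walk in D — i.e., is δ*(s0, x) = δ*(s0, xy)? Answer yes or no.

yes

State sequence: s0 -q-> s5 -q-> s5

After x (step 1): s5. After xy (step 2): s5.
They match, so y = q drives D around a cycle from s5 back to itself; pumping y any number of times keeps D in s5 before reading z, and xyⁱz ∈ L(D) for every i ≥ 0.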